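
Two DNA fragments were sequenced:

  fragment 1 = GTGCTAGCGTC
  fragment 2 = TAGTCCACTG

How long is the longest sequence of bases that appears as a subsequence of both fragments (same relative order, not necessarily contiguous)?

6

Let dp[i][j] be the LCS length of the first i bases of fragment 1 and the first j bases of fragment 2. dp[i][j] = dp[i-1][j-1]+1 when the i-th and j-th bases match, else max(dp[i-1][j], dp[i][j-1]).
    ·  T  A  G  T  C  C  A  C  T  G
 ·  0  0  0  0  0  0  0  0  0  0  0
 G  0  0  0  1  1  1  1  1  1  1  1
 T  0  1  1  1  2  2  2  2  2  2  2
 G  0  1  1  2  2  2  2  2  2  2  3
 C  0  1  1  2  2  3  3  3  3  3  3
 T  0  1  1  2  3  3  3  3  3  4  4
 A  0  1  2  2  3  3  3  4  4  4  4
 G  0  1  2  3  3  3  3  4  4  4  5
 C  0  1  2  3  3  4  4  4  5  5  5
 G  0  1  2  3  3  4  4  4  5  5  6
 T  0  1  2  3  4  4  4  4  5  6  6
 C  0  1  2  3  4  5  5  5  5  6  6
dp[11][10] = 6. One LCS (by backtracking along matches): GTCACG.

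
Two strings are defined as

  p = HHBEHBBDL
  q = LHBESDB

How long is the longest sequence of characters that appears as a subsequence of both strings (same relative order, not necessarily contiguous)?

Let dp[i][j] be the LCS length of the first i characters of p and the first j characters of q. dp[i][j] = dp[i-1][j-1]+1 when the i-th and j-th characters match, else max(dp[i-1][j], dp[i][j-1]).
    ·  L  H  B  E  S  D  B
 ·  0  0  0  0  0  0  0  0
 H  0  0  1  1  1  1  1  1
 H  0  0  1  1  1  1  1  1
 B  0  0  1  2  2  2  2  2
 E  0  0  1  2  3  3  3  3
 H  0  0  1  2  3  3  3  3
 B  0  0  1  2  3  3  3  4
 B  0  0  1  2  3  3  3  4
 D  0  0  1  2  3  3  4  4
 L  0  1  1  2  3  3  4  4
dp[9][7] = 4. One LCS (by backtracking along matches): HBEB.

4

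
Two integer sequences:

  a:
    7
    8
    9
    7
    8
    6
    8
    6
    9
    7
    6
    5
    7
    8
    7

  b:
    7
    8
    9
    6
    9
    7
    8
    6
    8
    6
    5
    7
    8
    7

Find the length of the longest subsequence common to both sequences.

12

Match 7 [1,1], then 8 [2,2], then 9 [3,5], then 7 [4,6], then 8 [5,7], then 6 [6,8], then 8 [7,9], then 6 [11,10], then 5 [12,11], then 7 [13,12], then 8 [14,13], then 7 [15,14] — 12 values in the same relative order in both. The LCS DP gives dp[15][14] = 12, so this is optimal.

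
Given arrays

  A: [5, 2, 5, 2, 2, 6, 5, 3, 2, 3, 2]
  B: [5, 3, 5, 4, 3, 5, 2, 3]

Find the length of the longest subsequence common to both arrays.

5

Let dp[i][j] be the LCS length of the first i values of A and the first j values of B. dp[i][j] = dp[i-1][j-1]+1 when the i-th and j-th values match, else max(dp[i-1][j], dp[i][j-1]).
    ·  5  3  5  4  3  5  2  3
 ·  0  0  0  0  0  0  0  0  0
 5  0  1  1  1  1  1  1  1  1
 2  0  1  1  1  1  1  1  2  2
 5  0  1  1  2  2  2  2  2  2
 2  0  1  1  2  2  2  2  3  3
 2  0  1  1  2  2  2  2  3  3
 6  0  1  1  2  2  2  2  3  3
 5  0  1  1  2  2  2  3  3  3
 3  0  1  2  2  2  3  3  3  4
 2  0  1  2  2  2  3  3  4  4
 3  0  1  2  2  2  3  3  4  5
 2  0  1  2  2  2  3  3  4  5
dp[11][8] = 5. One LCS (by backtracking along matches): 5, 5, 5, 2, 3.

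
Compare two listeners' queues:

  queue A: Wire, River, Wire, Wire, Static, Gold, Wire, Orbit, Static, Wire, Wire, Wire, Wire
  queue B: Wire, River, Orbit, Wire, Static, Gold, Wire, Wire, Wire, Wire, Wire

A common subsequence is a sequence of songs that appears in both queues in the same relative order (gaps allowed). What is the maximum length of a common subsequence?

10

Taking Wire at queue A[1]=queue B[1], then River at queue A[2]=queue B[2], then Wire at queue A[4]=queue B[4], then Static at queue A[5]=queue B[5], then Gold at queue A[6]=queue B[6], then Wire at queue A[7]=queue B[7], then Wire at queue A[10]=queue B[8], then Wire at queue A[11]=queue B[9], then Wire at queue A[12]=queue B[10], then Wire at queue A[13]=queue B[11] gives a common subsequence of length 10. dp[13][11] = 10 confirms this is the maximum.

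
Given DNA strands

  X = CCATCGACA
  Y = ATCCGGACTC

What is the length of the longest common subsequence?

6

Pick A at X[3]=Y[1], then T at X[4]=Y[2], then C at X[5]=Y[4], then G at X[6]=Y[6], then A at X[7]=Y[7], then C at X[8]=Y[10]; all 6 bases appear in both, in order. The LCS DP gives dp[9][10] = 6, so this is optimal.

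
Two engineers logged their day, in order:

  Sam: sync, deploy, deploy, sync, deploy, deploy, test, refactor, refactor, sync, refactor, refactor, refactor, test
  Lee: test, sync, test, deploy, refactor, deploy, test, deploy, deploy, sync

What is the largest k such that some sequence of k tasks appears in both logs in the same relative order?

6

Pick sync (Sam #1, Lee #2) → deploy (Sam #2, Lee #4) → deploy (Sam #3, Lee #6) → deploy (Sam #5, Lee #8) → deploy (Sam #6, Lee #9) → sync (Sam #10, Lee #10); all 6 tasks appear in both, in order. The LCS DP gives dp[14][10] = 6, so this is optimal.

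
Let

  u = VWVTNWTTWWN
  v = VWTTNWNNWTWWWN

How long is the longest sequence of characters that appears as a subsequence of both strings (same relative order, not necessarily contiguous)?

Match V at u[1]=v[1], W at u[2]=v[2], T at u[4]=v[4], N at u[5]=v[8], W at u[6]=v[9], T at u[7]=v[10], W at u[9]=v[12], W at u[10]=v[13], N at u[11]=v[14] — 9 characters in the same relative order in both. The LCS DP gives dp[11][14] = 9, so this is optimal.

9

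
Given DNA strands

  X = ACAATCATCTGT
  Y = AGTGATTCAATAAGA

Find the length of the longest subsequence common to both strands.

Taking A (X #1, Y #5), C (X #2, Y #8), A (X #3, Y #9), A (X #4, Y #10), T (X #5, Y #11), A (X #7, Y #13), G (X #11, Y #14) gives a common subsequence of length 7, and the DP table's final entry dp[12][15] is also 7, so no common subsequence is longer.

7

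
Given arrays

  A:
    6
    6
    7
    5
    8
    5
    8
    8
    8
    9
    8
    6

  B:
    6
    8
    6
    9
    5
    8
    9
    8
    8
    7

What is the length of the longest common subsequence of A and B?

6

Let dp[i][j] be the LCS length of the first i values of A and the first j values of B. dp[i][j] = dp[i-1][j-1]+1 when the i-th and j-th values match, else max(dp[i-1][j], dp[i][j-1]).
    ·  6  8  6  9  5  8  9  8  8  7
 ·  0  0  0  0  0  0  0  0  0  0  0
 6  0  1  1  1  1  1  1  1  1  1  1
 6  0  1  1  2  2  2  2  2  2  2  2
 7  0  1  1  2  2  2  2  2  2  2  3
 5  0  1  1  2  2  3  3  3  3  3  3
 8  0  1  2  2  2  3  4  4  4  4  4
 5  0  1  2  2  2  3  4  4  4  4  4
 8  0  1  2  2  2  3  4  4  5  5  5
 8  0  1  2  2  2  3  4  4  5  6  6
 8  0  1  2  2  2  3  4  4  5  6  6
 9  0  1  2  2  3  3  4  5  5  6  6
 8  0  1  2  2  3  3  4  5  6  6  6
 6  0  1  2  3  3  3  4  5  6  6  6
dp[12][10] = 6. One LCS (by backtracking along matches): 6, 6, 5, 8, 8, 8.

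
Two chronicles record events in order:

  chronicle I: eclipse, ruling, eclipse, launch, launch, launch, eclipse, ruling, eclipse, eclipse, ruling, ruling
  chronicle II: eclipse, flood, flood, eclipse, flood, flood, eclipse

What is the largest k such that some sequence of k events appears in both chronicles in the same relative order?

3

One common subsequence of length 3: eclipse [1,1], eclipse [3,4], eclipse [10,7]. Since dp[12][7] = 3, nothing longer is possible.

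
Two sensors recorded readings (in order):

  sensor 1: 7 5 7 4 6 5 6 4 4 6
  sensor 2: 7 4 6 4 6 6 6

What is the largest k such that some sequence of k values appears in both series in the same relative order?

Let dp[i][j] be the LCS length of the first i values of sensor 1 and the first j values of sensor 2. dp[i][j] = dp[i-1][j-1]+1 when the i-th and j-th values match, else max(dp[i-1][j], dp[i][j-1]).
    ·  7  4  6  4  6  6  6
 ·  0  0  0  0  0  0  0  0
 7  0  1  1  1  1  1  1  1
 5  0  1  1  1  1  1  1  1
 7  0  1  1  1  1  1  1  1
 4  0  1  2  2  2  2  2  2
 6  0  1  2  3  3  3  3  3
 5  0  1  2  3  3  3  3  3
 6  0  1  2  3  3  4  4  4
 4  0  1  2  3  4  4  4  4
 4  0  1  2  3  4  4  4  4
 6  0  1  2  3  4  5  5  5
dp[10][7] = 5. One LCS (by backtracking along matches): 7, 4, 6, 6, 6.

5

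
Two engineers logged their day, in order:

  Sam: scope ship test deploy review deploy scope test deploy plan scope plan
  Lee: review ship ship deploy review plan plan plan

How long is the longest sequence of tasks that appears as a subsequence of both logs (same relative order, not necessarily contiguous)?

Taking ship (Sam #2, Lee #3), deploy (Sam #4, Lee #4), review (Sam #5, Lee #5), plan (Sam #10, Lee #7), plan (Sam #12, Lee #8) gives a common subsequence of length 5. The LCS DP gives dp[12][8] = 5, so this is optimal.

5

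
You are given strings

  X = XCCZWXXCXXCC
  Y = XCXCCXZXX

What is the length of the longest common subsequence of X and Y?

6

Pick X [1,3], then C [2,4], then C [3,5], then Z [4,7], then X [9,8], then X [10,9]; all 6 characters appear in both, in order. dp[12][9] = 6 confirms this is the maximum.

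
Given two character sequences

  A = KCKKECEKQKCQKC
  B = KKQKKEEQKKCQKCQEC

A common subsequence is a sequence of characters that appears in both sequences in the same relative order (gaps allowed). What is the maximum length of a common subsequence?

Pick K at A[1]=B[2], K at A[3]=B[4], K at A[4]=B[5], E at A[5]=B[6], E at A[7]=B[7], K at A[8]=B[10], Q at A[9]=B[12], K at A[10]=B[13], C at A[11]=B[14], Q at A[12]=B[15], C at A[14]=B[17]; all 11 characters appear in both, in order. dp[14][17] = 11 confirms this is the maximum.

11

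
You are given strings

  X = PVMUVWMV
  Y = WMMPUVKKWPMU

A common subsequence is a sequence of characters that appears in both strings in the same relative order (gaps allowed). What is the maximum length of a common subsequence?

Match P [1,4]; then U [4,5]; then V [5,6]; then W [6,9]; then M [7,11] — 5 characters in the same relative order in both, and the DP table's final entry dp[8][12] is also 5, so no common subsequence is longer.

5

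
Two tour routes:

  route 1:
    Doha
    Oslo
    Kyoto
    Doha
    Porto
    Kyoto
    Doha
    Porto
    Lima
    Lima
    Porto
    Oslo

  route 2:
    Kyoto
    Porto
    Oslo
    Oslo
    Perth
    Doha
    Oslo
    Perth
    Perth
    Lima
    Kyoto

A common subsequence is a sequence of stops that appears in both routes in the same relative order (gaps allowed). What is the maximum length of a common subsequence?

4

Taking Kyoto [3,1]; then Porto [5,2]; then Doha [7,6]; then Lima [9,10] gives a common subsequence of length 4. dp[12][11] = 4 confirms this is the maximum.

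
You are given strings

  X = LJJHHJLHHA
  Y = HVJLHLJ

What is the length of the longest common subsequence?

Taking H (X #4, Y #1) → J (X #6, Y #3) → L (X #7, Y #4) → H (X #8, Y #5) gives a common subsequence of length 4. The LCS DP gives dp[10][7] = 4, so this is optimal.

4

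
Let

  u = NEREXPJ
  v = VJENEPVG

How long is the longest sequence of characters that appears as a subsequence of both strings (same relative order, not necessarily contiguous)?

Let dp[i][j] be the LCS length of the first i characters of u and the first j characters of v. dp[i][j] = dp[i-1][j-1]+1 when the i-th and j-th characters match, else max(dp[i-1][j], dp[i][j-1]).
    ·  V  J  E  N  E  P  V  G
 ·  0  0  0  0  0  0  0  0  0
 N  0  0  0  0  1  1  1  1  1
 E  0  0  0  1  1  2  2  2  2
 R  0  0  0  1  1  2  2  2  2
 E  0  0  0  1  1  2  2  2  2
 X  0  0  0  1  1  2  2  2  2
 P  0  0  0  1  1  2  3  3  3
 J  0  0  1  1  1  2  3  3  3
dp[7][8] = 3. One LCS (by backtracking along matches): NEP.

3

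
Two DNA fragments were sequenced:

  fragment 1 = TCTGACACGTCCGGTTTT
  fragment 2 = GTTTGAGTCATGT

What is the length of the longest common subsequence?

9

Taking T [1,3], T [3,4], G [4,5], A [5,6], C [6,9], A [7,10], T [10,11], G [14,12], T [18,13] gives a common subsequence of length 9. Since dp[18][13] = 9, nothing longer is possible.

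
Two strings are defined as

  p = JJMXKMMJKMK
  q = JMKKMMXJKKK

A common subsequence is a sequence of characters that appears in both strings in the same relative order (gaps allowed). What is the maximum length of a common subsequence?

Let dp[i][j] be the LCS length of the first i characters of p and the first j characters of q. dp[i][j] = dp[i-1][j-1]+1 when the i-th and j-th characters match, else max(dp[i-1][j], dp[i][j-1]).
    ·  J  M  K  K  M  M  X  J  K  K  K
 ·  0  0  0  0  0  0  0  0  0  0  0  0
 J  0  1  1  1  1  1  1  1  1  1  1  1
 J  0  1  1  1  1  1  1  1  2  2  2  2
 M  0  1  2  2  2  2  2  2  2  2  2  2
 X  0  1  2  2  2  2  2  3  3  3  3  3
 K  0  1  2  3  3  3  3  3  3  4  4  4
 M  0  1  2  3  3  4  4  4  4  4  4  4
 M  0  1  2  3  3  4  5  5  5  5  5  5
 J  0  1  2  3  3  4  5  5  6  6  6  6
 K  0  1  2  3  4  4  5  5  6  7  7  7
 M  0  1  2  3  4  5  5  5  6  7  7  7
 K  0  1  2  3  4  5  5  5  6  7  8  8
dp[11][11] = 8. One LCS (by backtracking along matches): JMKMMJKK.

8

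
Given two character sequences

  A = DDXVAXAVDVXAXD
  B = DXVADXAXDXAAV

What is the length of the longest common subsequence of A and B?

9

One common subsequence of length 9: D at A[2]=B[1]; then X at A[3]=B[2]; then V at A[4]=B[3]; then A at A[5]=B[4]; then X at A[6]=B[6]; then A at A[7]=B[7]; then D at A[9]=B[9]; then X at A[11]=B[10]; then A at A[12]=B[12]. Since dp[14][13] = 9, nothing longer is possible.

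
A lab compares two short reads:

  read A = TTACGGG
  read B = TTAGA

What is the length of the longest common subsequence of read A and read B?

4

Let dp[i][j] be the LCS length of the first i bases of read A and the first j bases of read B. dp[i][j] = dp[i-1][j-1]+1 when the i-th and j-th bases match, else max(dp[i-1][j], dp[i][j-1]).
    ·  T  T  A  G  A
 ·  0  0  0  0  0  0
 T  0  1  1  1  1  1
 T  0  1  2  2  2  2
 A  0  1  2  3  3  3
 C  0  1  2  3  3  3
 G  0  1  2  3  4  4
 G  0  1  2  3  4  4
 G  0  1  2  3  4  4
dp[7][5] = 4. One LCS (by backtracking along matches): TTAG.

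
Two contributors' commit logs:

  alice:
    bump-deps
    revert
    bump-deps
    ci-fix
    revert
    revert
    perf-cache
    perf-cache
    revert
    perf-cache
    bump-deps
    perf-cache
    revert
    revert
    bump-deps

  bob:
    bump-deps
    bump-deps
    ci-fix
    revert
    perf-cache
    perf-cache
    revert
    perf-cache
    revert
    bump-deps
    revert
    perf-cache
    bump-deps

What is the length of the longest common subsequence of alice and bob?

11

One common subsequence of length 11: bump-deps [1,1] → bump-deps [3,2] → ci-fix [4,3] → revert [6,4] → perf-cache [7,5] → perf-cache [8,6] → revert [9,7] → perf-cache [10,8] → bump-deps [11,10] → perf-cache [12,12] → bump-deps [15,13]. dp[15][13] = 11 confirms this is the maximum.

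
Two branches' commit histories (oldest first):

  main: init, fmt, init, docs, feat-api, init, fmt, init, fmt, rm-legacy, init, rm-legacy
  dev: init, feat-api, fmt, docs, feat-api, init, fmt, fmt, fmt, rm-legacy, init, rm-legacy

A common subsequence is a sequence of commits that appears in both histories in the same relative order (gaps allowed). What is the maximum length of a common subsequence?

10

Match init (main #1, dev #1), fmt (main #2, dev #3), docs (main #4, dev #4), feat-api (main #5, dev #5), init (main #6, dev #6), fmt (main #7, dev #8), fmt (main #9, dev #9), rm-legacy (main #10, dev #10), init (main #11, dev #11), rm-legacy (main #12, dev #12) — 10 commits in the same relative order in both. Since dp[12][12] = 10, nothing longer is possible.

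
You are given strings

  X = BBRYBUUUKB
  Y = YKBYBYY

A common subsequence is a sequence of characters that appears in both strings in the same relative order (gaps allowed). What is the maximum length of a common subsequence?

Let dp[i][j] be the LCS length of the first i characters of X and the first j characters of Y. dp[i][j] = dp[i-1][j-1]+1 when the i-th and j-th characters match, else max(dp[i-1][j], dp[i][j-1]).
    ·  Y  K  B  Y  B  Y  Y
 ·  0  0  0  0  0  0  0  0
 B  0  0  0  1  1  1  1  1
 B  0  0  0  1  1  2  2  2
 R  0  0  0  1  1  2  2  2
 Y  0  1  1  1  2  2  3  3
 B  0  1  1  2  2  3  3  3
 U  0  1  1  2  2  3  3  3
 U  0  1  1  2  2  3  3  3
 U  0  1  1  2  2  3  3  3
 K  0  1  2  2  2  3  3  3
 B  0  1  2  3  3  3  3  3
dp[10][7] = 3. One LCS (by backtracking along matches): BBY.

3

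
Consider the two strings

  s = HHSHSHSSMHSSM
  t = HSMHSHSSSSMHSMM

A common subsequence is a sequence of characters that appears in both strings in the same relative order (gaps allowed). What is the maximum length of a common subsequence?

Pick H at s[1]=t[1], H at s[2]=t[4], S at s[3]=t[5], H at s[4]=t[6], S at s[5]=t[8], S at s[7]=t[9], S at s[8]=t[10], M at s[9]=t[11], H at s[10]=t[12], S at s[11]=t[13], M at s[13]=t[15]; all 11 characters appear in both, in order. Since dp[13][15] = 11, nothing longer is possible.

11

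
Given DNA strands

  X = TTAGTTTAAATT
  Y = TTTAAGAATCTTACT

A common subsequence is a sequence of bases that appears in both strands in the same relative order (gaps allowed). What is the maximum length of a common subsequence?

9

Pick T at X[1]=Y[2] → T at X[2]=Y[3] → A at X[3]=Y[5] → G at X[4]=Y[6] → T at X[5]=Y[9] → T at X[6]=Y[11] → T at X[7]=Y[12] → A at X[8]=Y[13] → T at X[12]=Y[15]; all 9 bases appear in both, in order, and the DP table's final entry dp[12][15] is also 9, so no common subsequence is longer.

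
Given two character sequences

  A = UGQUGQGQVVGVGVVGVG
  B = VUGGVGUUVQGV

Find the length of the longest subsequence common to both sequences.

Taking U at A[4]=B[2] → G at A[5]=B[3] → G at A[7]=B[4] → V at A[10]=B[5] → G at A[11]=B[6] → V at A[12]=B[9] → G at A[16]=B[11] → V at A[17]=B[12] gives a common subsequence of length 8. The LCS DP gives dp[18][12] = 8, so this is optimal.

8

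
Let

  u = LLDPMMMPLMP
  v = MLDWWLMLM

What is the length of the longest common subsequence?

5

Match L (u #1, v #2) → L (u #2, v #6) → M (u #7, v #7) → L (u #9, v #8) → M (u #10, v #9) — 5 characters in the same relative order in both. Since dp[11][9] = 5, nothing longer is possible.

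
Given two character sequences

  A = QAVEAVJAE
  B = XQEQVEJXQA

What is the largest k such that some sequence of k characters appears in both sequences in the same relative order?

Pick Q [1,4]; then V [3,5]; then E [4,6]; then J [7,7]; then A [8,10]; all 5 characters appear in both, in order. dp[9][10] = 5 confirms this is the maximum.

5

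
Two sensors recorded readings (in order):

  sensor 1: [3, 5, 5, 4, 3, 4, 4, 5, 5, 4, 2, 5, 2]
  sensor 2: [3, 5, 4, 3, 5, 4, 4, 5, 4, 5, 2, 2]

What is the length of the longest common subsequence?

10

One common subsequence of length 10: 3 [1,1], then 5 [3,2], then 4 [4,3], then 3 [5,4], then 4 [6,6], then 4 [7,7], then 5 [8,8], then 5 [9,10], then 2 [11,11], then 2 [13,12]. dp[13][12] = 10 confirms this is the maximum.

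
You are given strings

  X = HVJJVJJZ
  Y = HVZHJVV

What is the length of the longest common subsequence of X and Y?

4

One common subsequence of length 4: H (X #1, Y #1), then V (X #2, Y #2), then J (X #3, Y #5), then V (X #5, Y #7). Since dp[8][7] = 4, nothing longer is possible.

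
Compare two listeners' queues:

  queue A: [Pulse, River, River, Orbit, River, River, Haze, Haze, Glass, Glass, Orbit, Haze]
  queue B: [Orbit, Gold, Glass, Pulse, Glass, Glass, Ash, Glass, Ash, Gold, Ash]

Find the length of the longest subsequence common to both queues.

Taking Pulse (queue A #1, queue B #4), then Glass (queue A #9, queue B #6), then Glass (queue A #10, queue B #8) gives a common subsequence of length 3, and the DP table's final entry dp[12][11] is also 3, so no common subsequence is longer.

3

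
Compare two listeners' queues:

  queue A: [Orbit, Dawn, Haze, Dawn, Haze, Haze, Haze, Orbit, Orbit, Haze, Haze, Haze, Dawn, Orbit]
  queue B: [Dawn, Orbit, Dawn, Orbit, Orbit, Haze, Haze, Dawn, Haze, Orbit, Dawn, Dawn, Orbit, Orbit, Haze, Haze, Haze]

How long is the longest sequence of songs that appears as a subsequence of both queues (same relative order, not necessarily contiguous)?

10

Taking Orbit at queue A[1]=queue B[2], Dawn at queue A[2]=queue B[3], Haze at queue A[3]=queue B[7], Dawn at queue A[4]=queue B[8], Haze at queue A[5]=queue B[9], Orbit at queue A[8]=queue B[13], Orbit at queue A[9]=queue B[14], Haze at queue A[10]=queue B[15], Haze at queue A[11]=queue B[16], Haze at queue A[12]=queue B[17] gives a common subsequence of length 10. dp[14][17] = 10 confirms this is the maximum.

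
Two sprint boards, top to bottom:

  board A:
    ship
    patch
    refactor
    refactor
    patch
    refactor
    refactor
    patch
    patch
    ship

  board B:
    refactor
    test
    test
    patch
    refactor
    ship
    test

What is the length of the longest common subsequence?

4

Taking refactor [3,1] → patch [5,4] → refactor [7,5] → ship [10,6] gives a common subsequence of length 4. Since dp[10][7] = 4, nothing longer is possible.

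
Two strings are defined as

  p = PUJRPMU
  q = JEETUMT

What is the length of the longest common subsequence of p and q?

Let dp[i][j] be the LCS length of the first i characters of p and the first j characters of q. dp[i][j] = dp[i-1][j-1]+1 when the i-th and j-th characters match, else max(dp[i-1][j], dp[i][j-1]).
    ·  J  E  E  T  U  M  T
 ·  0  0  0  0  0  0  0  0
 P  0  0  0  0  0  0  0  0
 U  0  0  0  0  0  1  1  1
 J  0  1  1  1  1  1  1  1
 R  0  1  1  1  1  1  1  1
 P  0  1  1  1  1  1  1  1
 M  0  1  1  1  1  1  2  2
 U  0  1  1  1  1  2  2  2
dp[7][7] = 2. One LCS (by backtracking along matches): UM.

2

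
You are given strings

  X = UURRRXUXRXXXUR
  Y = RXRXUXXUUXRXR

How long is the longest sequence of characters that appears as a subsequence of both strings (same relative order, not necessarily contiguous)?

9

Taking R [3,1] → R [5,3] → X [6,4] → U [7,5] → X [8,6] → X [10,7] → X [11,10] → X [12,12] → R [14,13] gives a common subsequence of length 9, and the DP table's final entry dp[14][13] is also 9, so no common subsequence is longer.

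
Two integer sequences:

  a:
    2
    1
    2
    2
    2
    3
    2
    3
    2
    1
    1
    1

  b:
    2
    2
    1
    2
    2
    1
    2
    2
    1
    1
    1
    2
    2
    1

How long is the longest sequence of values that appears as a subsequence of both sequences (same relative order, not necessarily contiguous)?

9

One common subsequence of length 9: 2 [1,2]; then 1 [2,3]; then 2 [3,4]; then 2 [4,5]; then 2 [5,7]; then 2 [7,8]; then 1 [10,10]; then 1 [11,11]; then 1 [12,14]. The LCS DP gives dp[12][14] = 9, so this is optimal.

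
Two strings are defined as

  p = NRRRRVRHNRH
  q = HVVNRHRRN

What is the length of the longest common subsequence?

5

Let dp[i][j] be the LCS length of the first i characters of p and the first j characters of q. dp[i][j] = dp[i-1][j-1]+1 when the i-th and j-th characters match, else max(dp[i-1][j], dp[i][j-1]).
    ·  H  V  V  N  R  H  R  R  N
 ·  0  0  0  0  0  0  0  0  0  0
 N  0  0  0  0  1  1  1  1  1  1
 R  0  0  0  0  1  2  2  2  2  2
 R  0  0  0  0  1  2  2  3  3  3
 R  0  0  0  0  1  2  2  3  4  4
 R  0  0  0  0  1  2  2  3  4  4
 V  0  0  1  1  1  2  2  3  4  4
 R  0  0  1  1  1  2  2  3  4  4
 H  0  1  1  1  1  2  3  3  4  4
 N  0  1  1  1  2  2  3  3  4  5
 R  0  1  1  1  2  3  3  4  4  5
 H  0  1  1  1  2  3  4  4  4  5
dp[11][9] = 5. One LCS (by backtracking along matches): NRRRN.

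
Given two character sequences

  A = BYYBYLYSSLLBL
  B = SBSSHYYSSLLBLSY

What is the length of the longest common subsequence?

9

Taking B [1,2] → Y [5,6] → Y [7,7] → S [8,8] → S [9,9] → L [10,10] → L [11,11] → B [12,12] → L [13,13] gives a common subsequence of length 9, and the DP table's final entry dp[13][15] is also 9, so no common subsequence is longer.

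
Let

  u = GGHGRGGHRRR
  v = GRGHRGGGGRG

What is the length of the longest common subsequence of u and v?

Let dp[i][j] be the LCS length of the first i characters of u and the first j characters of v. dp[i][j] = dp[i-1][j-1]+1 when the i-th and j-th characters match, else max(dp[i-1][j], dp[i][j-1]).
    ·  G  R  G  H  R  G  G  G  G  R  G
 ·  0  0  0  0  0  0  0  0  0  0  0  0
 G  0  1  1  1  1  1  1  1  1  1  1  1
 G  0  1  1  2  2  2  2  2  2  2  2  2
 H  0  1  1  2  3  3  3  3  3  3  3  3
 G  0  1  1  2  3  3  4  4  4  4  4  4
 R  0  1  2  2  3  4  4  4  4  4  5  5
 G  0  1  2  3  3  4  5  5  5  5  5  6
 G  0  1  2  3  3  4  5  6  6  6  6  6
 H  0  1  2  3  4  4  5  6  6  6  6  6
 R  0  1  2  3  4  5  5  6  6  6  7  7
 R  0  1  2  3  4  5  5  6  6  6  7  7
 R  0  1  2  3  4  5  5  6  6  6  7  7
dp[11][11] = 7. One LCS (by backtracking along matches): GGHGGGR.

7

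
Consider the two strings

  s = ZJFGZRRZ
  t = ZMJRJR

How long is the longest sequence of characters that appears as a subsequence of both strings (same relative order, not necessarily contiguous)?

4

One common subsequence of length 4: Z [1,1], then J [2,3], then R [6,4], then R [7,6]. dp[8][6] = 4 confirms this is the maximum.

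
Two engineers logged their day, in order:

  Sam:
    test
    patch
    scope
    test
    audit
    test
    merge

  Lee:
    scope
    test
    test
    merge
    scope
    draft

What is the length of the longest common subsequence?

4

Taking scope at Sam[3]=Lee[1], test at Sam[4]=Lee[2], test at Sam[6]=Lee[3], merge at Sam[7]=Lee[4] gives a common subsequence of length 4, and the DP table's final entry dp[7][6] is also 4, so no common subsequence is longer.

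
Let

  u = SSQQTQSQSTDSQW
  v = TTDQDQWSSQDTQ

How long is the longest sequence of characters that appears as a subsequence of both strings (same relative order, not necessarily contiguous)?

6

Match Q (u #3, v #4) → Q (u #4, v #6) → S (u #7, v #9) → Q (u #8, v #10) → T (u #10, v #12) → Q (u #13, v #13) — 6 characters in the same relative order in both, and the DP table's final entry dp[14][13] is also 6, so no common subsequence is longer.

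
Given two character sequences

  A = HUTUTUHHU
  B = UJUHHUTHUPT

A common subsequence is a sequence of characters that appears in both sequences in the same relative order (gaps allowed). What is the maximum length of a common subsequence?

Let dp[i][j] be the LCS length of the first i characters of A and the first j characters of B. dp[i][j] = dp[i-1][j-1]+1 when the i-th and j-th characters match, else max(dp[i-1][j], dp[i][j-1]).
    ·  U  J  U  H  H  U  T  H  U  P  T
 ·  0  0  0  0  0  0  0  0  0  0  0  0
 H  0  0  0  0  1  1  1  1  1  1  1  1
 U  0  1  1  1  1  1  2  2  2  2  2  2
 T  0  1  1  1  1  1  2  3  3  3  3  3
 U  0  1  1  2  2  2  2  3  3  4  4  4
 T  0  1  1  2  2  2  2  3  3  4  4  5
 U  0  1  1  2  2  2  3  3  3  4  4  5
 H  0  1  1  2  3  3  3  3  4  4  4  5
 H  0  1  1  2  3  4  4  4  4  4  4  5
 U  0  1  1  2  3  4  5  5  5  5  5  5
dp[9][11] = 5. One LCS (by backtracking along matches): HUTUT.

5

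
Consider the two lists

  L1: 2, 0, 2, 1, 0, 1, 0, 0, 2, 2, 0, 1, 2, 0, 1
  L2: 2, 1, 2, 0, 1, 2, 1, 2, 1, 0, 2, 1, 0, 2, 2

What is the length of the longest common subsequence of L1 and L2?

One common subsequence of length 9: 2 at L1[1]=L2[3], then 0 at L1[2]=L2[4], then 2 at L1[3]=L2[8], then 1 at L1[4]=L2[9], then 0 at L1[5]=L2[10], then 1 at L1[6]=L2[12], then 0 at L1[8]=L2[13], then 2 at L1[10]=L2[14], then 2 at L1[13]=L2[15], and the DP table's final entry dp[15][15] is also 9, so no common subsequence is longer.

9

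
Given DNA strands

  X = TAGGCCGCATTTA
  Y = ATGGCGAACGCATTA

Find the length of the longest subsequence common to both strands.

One common subsequence of length 11: T (X #1, Y #2) → G (X #3, Y #3) → G (X #4, Y #4) → C (X #5, Y #5) → C (X #6, Y #9) → G (X #7, Y #10) → C (X #8, Y #11) → A (X #9, Y #12) → T (X #11, Y #13) → T (X #12, Y #14) → A (X #13, Y #15). Since dp[13][15] = 11, nothing longer is possible.

11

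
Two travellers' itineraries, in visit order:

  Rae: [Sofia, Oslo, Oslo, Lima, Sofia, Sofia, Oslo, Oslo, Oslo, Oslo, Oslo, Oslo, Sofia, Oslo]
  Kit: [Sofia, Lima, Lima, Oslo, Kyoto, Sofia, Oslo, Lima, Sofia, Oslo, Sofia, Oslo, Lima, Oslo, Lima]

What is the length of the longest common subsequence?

8

Pick Sofia at Rae[1]=Kit[1], then Oslo at Rae[2]=Kit[4], then Oslo at Rae[3]=Kit[7], then Lima at Rae[4]=Kit[8], then Sofia at Rae[5]=Kit[9], then Sofia at Rae[6]=Kit[11], then Oslo at Rae[7]=Kit[12], then Oslo at Rae[8]=Kit[14]; all 8 stops appear in both, in order, and the DP table's final entry dp[14][15] is also 8, so no common subsequence is longer.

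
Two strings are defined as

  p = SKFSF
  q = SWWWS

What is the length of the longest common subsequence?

2

Pick S at p[1]=q[1], S at p[4]=q[5]; all 2 characters appear in both, in order. The LCS DP gives dp[5][5] = 2, so this is optimal.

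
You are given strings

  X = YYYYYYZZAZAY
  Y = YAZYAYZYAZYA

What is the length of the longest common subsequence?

7

Let dp[i][j] be the LCS length of the first i characters of X and the first j characters of Y. dp[i][j] = dp[i-1][j-1]+1 when the i-th and j-th characters match, else max(dp[i-1][j], dp[i][j-1]).
    ·  Y  A  Z  Y  A  Y  Z  Y  A  Z  Y  A
 ·  0  0  0  0  0  0  0  0  0  0  0  0  0
 Y  0  1  1  1  1  1  1  1  1  1  1  1  1
 Y  0  1  1  1  2  2  2  2  2  2  2  2  2
 Y  0  1  1  1  2  2  3  3  3  3  3  3  3
 Y  0  1  1  1  2  2  3  3  4  4  4  4  4
 Y  0  1  1  1  2  2  3  3  4  4  4  5  5
 Y  0  1  1  1  2  2  3  3  4  4  4  5  5
 Z  0  1  1  2  2  2  3  4  4  4  5  5  5
 Z  0  1  1  2  2  2  3  4  4  4  5  5  5
 A  0  1  2  2  2  3  3  4  4  5  5  5  6
 Z  0  1  2  3  3  3  3  4  4  5  6  6  6
 A  0  1  2  3  3  4  4  4  4  5  6  6  7
 Y  0  1  2  3  4  4  5  5  5  5  6  7  7
dp[12][12] = 7. One LCS (by backtracking along matches): YYYYAZA.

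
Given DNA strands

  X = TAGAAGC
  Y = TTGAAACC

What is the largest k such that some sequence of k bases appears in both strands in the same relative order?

5

Let dp[i][j] be the LCS length of the first i bases of X and the first j bases of Y. dp[i][j] = dp[i-1][j-1]+1 when the i-th and j-th bases match, else max(dp[i-1][j], dp[i][j-1]).
    ·  T  T  G  A  A  A  C  C
 ·  0  0  0  0  0  0  0  0  0
 T  0  1  1  1  1  1  1  1  1
 A  0  1  1  1  2  2  2  2  2
 G  0  1  1  2  2  2  2  2  2
 A  0  1  1  2  3  3  3  3  3
 A  0  1  1  2  3  4  4  4  4
 G  0  1  1  2  3  4  4  4  4
 C  0  1  1  2  3  4  4  5  5
dp[7][8] = 5. One LCS (by backtracking along matches): TAAAC.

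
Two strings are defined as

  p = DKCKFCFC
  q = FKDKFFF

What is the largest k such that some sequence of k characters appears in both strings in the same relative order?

One common subsequence of length 4: D at p[1]=q[3]; then K at p[2]=q[4]; then F at p[5]=q[6]; then F at p[7]=q[7]. Since dp[8][7] = 4, nothing longer is possible.

4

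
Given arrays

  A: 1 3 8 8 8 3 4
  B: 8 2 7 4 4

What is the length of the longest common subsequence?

2

Taking 8 (A #3, B #1); then 4 (A #7, B #5) gives a common subsequence of length 2. The LCS DP gives dp[7][5] = 2, so this is optimal.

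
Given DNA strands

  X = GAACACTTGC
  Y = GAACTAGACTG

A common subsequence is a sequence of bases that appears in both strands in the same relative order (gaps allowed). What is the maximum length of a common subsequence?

8

Taking G at X[1]=Y[1], A at X[2]=Y[2], A at X[3]=Y[3], C at X[4]=Y[4], A at X[5]=Y[8], C at X[6]=Y[9], T at X[8]=Y[10], G at X[9]=Y[11] gives a common subsequence of length 8. The LCS DP gives dp[10][11] = 8, so this is optimal.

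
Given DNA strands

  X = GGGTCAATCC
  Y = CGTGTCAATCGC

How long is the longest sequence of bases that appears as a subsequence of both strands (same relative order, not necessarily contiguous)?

9

Let dp[i][j] be the LCS length of the first i bases of X and the first j bases of Y. dp[i][j] = dp[i-1][j-1]+1 when the i-th and j-th bases match, else max(dp[i-1][j], dp[i][j-1]).
    ·  C  G  T  G  T  C  A  A  T  C  G  C
 ·  0  0  0  0  0  0  0  0  0  0  0  0  0
 G  0  0  1  1  1  1  1  1  1  1  1  1  1
 G  0  0  1  1  2  2  2  2  2  2  2  2  2
 G  0  0  1  1  2  2  2  2  2  2  2  3  3
 T  0  0  1  2  2  3  3  3  3  3  3  3  3
 C  0  1  1  2  2  3  4  4  4  4  4  4  4
 A  0  1  1  2  2  3  4  5  5  5  5  5  5
 A  0  1  1  2  2  3  4  5  6  6  6  6  6
 T  0  1  1  2  2  3  4  5  6  7  7  7  7
 C  0  1  1  2  2  3  4  5  6  7  8  8  8
 C  0  1  1  2  2  3  4  5  6  7  8  8  9
dp[10][12] = 9. One LCS (by backtracking along matches): GGTCAATCC.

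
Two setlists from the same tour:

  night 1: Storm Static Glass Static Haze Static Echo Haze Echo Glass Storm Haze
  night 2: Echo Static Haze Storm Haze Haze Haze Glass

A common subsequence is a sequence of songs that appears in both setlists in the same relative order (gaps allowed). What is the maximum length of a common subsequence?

Match Storm (night 1 #1, night 2 #4); then Haze (night 1 #5, night 2 #6); then Haze (night 1 #8, night 2 #7); then Glass (night 1 #10, night 2 #8) — 4 songs in the same relative order in both. Since dp[12][8] = 4, nothing longer is possible.

4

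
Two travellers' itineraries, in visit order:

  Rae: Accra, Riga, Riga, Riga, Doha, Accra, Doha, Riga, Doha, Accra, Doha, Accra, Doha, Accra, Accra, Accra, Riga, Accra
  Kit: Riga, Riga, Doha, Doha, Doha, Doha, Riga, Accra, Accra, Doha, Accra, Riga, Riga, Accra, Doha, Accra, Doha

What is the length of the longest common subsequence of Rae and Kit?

11

Pick Riga at Rae[2]=Kit[1], Riga at Rae[3]=Kit[2], Doha at Rae[5]=Kit[5], Doha at Rae[7]=Kit[6], Riga at Rae[8]=Kit[7], Accra at Rae[10]=Kit[8], Accra at Rae[12]=Kit[9], Doha at Rae[13]=Kit[10], Accra at Rae[14]=Kit[11], Accra at Rae[15]=Kit[14], Accra at Rae[16]=Kit[16]; all 11 stops appear in both, in order, and the DP table's final entry dp[18][17] is also 11, so no common subsequence is longer.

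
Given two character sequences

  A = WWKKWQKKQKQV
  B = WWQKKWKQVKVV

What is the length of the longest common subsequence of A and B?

9

Taking W at A[1]=B[1], W at A[2]=B[2], K at A[3]=B[4], K at A[4]=B[5], W at A[5]=B[6], K at A[8]=B[7], Q at A[9]=B[8], K at A[10]=B[10], V at A[12]=B[12] gives a common subsequence of length 9. Since dp[12][12] = 9, nothing longer is possible.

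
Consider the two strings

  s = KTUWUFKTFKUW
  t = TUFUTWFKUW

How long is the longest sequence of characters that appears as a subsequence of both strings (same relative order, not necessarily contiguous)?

8

One common subsequence of length 8: T [2,1], then U [3,2], then U [5,4], then T [8,5], then F [9,7], then K [10,8], then U [11,9], then W [12,10]. dp[12][10] = 8 confirms this is the maximum.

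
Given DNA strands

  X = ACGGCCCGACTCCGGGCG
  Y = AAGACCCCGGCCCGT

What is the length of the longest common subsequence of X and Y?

Pick A at X[1]=Y[4], then C at X[2]=Y[5], then C at X[5]=Y[6], then C at X[6]=Y[7], then C at X[7]=Y[8], then G at X[8]=Y[10], then C at X[10]=Y[11], then C at X[12]=Y[12], then C at X[13]=Y[13], then G at X[14]=Y[14]; all 10 bases appear in both, in order. The LCS DP gives dp[18][15] = 10, so this is optimal.

10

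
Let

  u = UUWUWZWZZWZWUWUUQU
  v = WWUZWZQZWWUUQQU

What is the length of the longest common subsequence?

12

Pick W at u[3]=v[2], then U at u[4]=v[3], then Z at u[6]=v[4], then W at u[7]=v[5], then Z at u[8]=v[6], then Z at u[9]=v[8], then W at u[10]=v[9], then W at u[12]=v[10], then U at u[13]=v[11], then U at u[15]=v[12], then Q at u[17]=v[14], then U at u[18]=v[15]; all 12 characters appear in both, in order. Since dp[18][15] = 12, nothing longer is possible.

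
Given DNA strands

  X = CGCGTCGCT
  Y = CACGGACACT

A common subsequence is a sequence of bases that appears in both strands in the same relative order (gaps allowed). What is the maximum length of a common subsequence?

6

One common subsequence of length 6: C [1,3], G [2,4], G [4,5], C [6,7], C [8,9], T [9,10]. The LCS DP gives dp[9][10] = 6, so this is optimal.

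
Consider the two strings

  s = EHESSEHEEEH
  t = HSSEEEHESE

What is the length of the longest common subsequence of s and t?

Taking H [2,1] → S [4,2] → S [5,3] → E [6,6] → H [7,7] → E [8,8] → E [10,10] gives a common subsequence of length 7. dp[11][10] = 7 confirms this is the maximum.

7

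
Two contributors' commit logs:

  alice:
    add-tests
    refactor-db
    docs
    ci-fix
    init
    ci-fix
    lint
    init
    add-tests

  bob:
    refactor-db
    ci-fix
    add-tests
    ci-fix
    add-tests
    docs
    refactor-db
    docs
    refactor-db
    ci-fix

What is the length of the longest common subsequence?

One common subsequence of length 4: add-tests (alice #1, bob #5); then refactor-db (alice #2, bob #7); then docs (alice #3, bob #8); then ci-fix (alice #6, bob #10), and the DP table's final entry dp[9][10] is also 4, so no common subsequence is longer.

4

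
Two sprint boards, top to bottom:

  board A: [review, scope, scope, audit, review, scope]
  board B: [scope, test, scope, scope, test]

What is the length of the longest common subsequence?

3

Taking scope (board A #2, board B #1), then scope (board A #3, board B #3), then scope (board A #6, board B #4) gives a common subsequence of length 3. dp[6][5] = 3 confirms this is the maximum.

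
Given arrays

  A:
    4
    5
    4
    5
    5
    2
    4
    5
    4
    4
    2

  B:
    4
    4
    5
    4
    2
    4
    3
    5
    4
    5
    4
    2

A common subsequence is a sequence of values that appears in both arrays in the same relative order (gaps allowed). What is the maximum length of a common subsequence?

9

One common subsequence of length 9: 4 [1,2] → 5 [2,3] → 4 [3,4] → 2 [6,5] → 4 [7,6] → 5 [8,8] → 4 [9,9] → 4 [10,11] → 2 [11,12]. dp[11][12] = 9 confirms this is the maximum.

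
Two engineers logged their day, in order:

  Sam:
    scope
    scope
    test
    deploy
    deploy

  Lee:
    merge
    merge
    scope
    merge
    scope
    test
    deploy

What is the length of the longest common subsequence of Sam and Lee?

Match scope (Sam #1, Lee #3), then scope (Sam #2, Lee #5), then test (Sam #3, Lee #6), then deploy (Sam #5, Lee #7) — 4 tasks in the same relative order in both. dp[5][7] = 4 confirms this is the maximum.

4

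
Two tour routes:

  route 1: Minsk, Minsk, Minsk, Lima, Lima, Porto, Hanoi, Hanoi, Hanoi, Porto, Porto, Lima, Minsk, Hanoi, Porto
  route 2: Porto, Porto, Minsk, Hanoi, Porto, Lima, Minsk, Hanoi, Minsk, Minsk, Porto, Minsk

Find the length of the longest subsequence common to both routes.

Taking Minsk (route 1 #3, route 2 #3), Hanoi (route 1 #9, route 2 #4), Porto (route 1 #11, route 2 #5), Lima (route 1 #12, route 2 #6), Minsk (route 1 #13, route 2 #7), Hanoi (route 1 #14, route 2 #8), Porto (route 1 #15, route 2 #11) gives a common subsequence of length 7. The LCS DP gives dp[15][12] = 7, so this is optimal.

7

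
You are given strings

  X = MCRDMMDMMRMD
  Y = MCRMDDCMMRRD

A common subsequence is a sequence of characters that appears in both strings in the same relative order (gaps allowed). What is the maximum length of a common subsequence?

9

One common subsequence of length 9: M at X[1]=Y[1]; then C at X[2]=Y[2]; then R at X[3]=Y[3]; then D at X[4]=Y[5]; then D at X[7]=Y[6]; then M at X[8]=Y[8]; then M at X[9]=Y[9]; then R at X[10]=Y[11]; then D at X[12]=Y[12]. The LCS DP gives dp[12][12] = 9, so this is optimal.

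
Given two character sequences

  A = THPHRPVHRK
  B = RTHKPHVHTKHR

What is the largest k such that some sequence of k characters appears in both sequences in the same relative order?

7

Let dp[i][j] be the LCS length of the first i characters of A and the first j characters of B. dp[i][j] = dp[i-1][j-1]+1 when the i-th and j-th characters match, else max(dp[i-1][j], dp[i][j-1]).
    ·  R  T  H  K  P  H  V  H  T  K  H  R
 ·  0  0  0  0  0  0  0  0  0  0  0  0  0
 T  0  0  1  1  1  1  1  1  1  1  1  1  1
 H  0  0  1  2  2  2  2  2  2  2  2  2  2
 P  0  0  1  2  2  3  3  3  3  3  3  3  3
 H  0  0  1  2  2  3  4  4  4  4  4  4  4
 R  0  1  1  2  2  3  4  4  4  4  4  4  5
 P  0  1  1  2  2  3  4  4  4  4  4  4  5
 V  0  1  1  2  2  3  4  5  5  5  5  5  5
 H  0  1  1  2  2  3  4  5  6  6  6  6  6
 R  0  1  1  2  2  3  4  5  6  6  6  6  7
 K  0  1  1  2  3  3  4  5  6  6  7  7  7
dp[10][12] = 7. One LCS (by backtracking along matches): THPHVHR.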